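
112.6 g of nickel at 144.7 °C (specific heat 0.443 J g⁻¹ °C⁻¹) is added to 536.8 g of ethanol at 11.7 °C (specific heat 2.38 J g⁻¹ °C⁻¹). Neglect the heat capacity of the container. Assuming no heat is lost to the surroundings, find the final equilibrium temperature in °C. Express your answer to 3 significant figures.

T_f = 16.7 °C

Heat lost by nickel = heat gained by ethanol.
(112.6)(0.443)(144.7 − T) = (536.8)(2.38)(T − 11.7)
49.8818 (144.7 − T) = 1277.584 (T − 11.7)
7217.9 − 49.8818 T = 1277.584 T − 14948
22165.9 = 1327.4658 T
T = 16.70 °C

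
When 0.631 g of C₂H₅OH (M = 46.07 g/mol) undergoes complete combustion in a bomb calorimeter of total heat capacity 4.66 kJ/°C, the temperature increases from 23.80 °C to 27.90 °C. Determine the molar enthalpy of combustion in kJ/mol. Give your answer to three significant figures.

ΔT = 27.90 − 23.80 = 4.10 °C
q_cal = C_cal × ΔT = 4.66 × 4.10 = 19.106 kJ
n = 0.631 / 46.07 = 0.01370 mol
q_rxn = −q_cal = -19.106 kJ
ΔH = -19.106 / 0.01370 = -1394.6 kJ/mol

ΔH = -1390 kJ/mol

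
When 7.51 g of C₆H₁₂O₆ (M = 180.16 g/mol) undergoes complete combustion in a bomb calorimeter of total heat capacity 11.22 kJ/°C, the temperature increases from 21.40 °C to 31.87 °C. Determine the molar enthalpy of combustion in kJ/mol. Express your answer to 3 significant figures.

ΔH = -2820 kJ/mol

ΔT = 31.87 − 21.40 = 10.47 °C
q_cal = C_cal × ΔT = 11.22 × 10.47 = 117.4734 kJ
n = 7.51 / 180.16 = 0.04169 mol
q_rxn = −q_cal = -117.4734 kJ
ΔH = -117.4734 / 0.04169 = -2818 kJ/mol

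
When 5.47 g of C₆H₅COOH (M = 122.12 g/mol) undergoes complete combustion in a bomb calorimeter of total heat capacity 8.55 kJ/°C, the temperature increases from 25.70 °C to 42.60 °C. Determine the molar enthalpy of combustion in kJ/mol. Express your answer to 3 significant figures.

ΔH = -3230 kJ/mol

ΔT = 42.60 − 25.70 = 16.90 °C
q_cal = C_cal × ΔT = 8.55 × 16.90 = 144.495 kJ
n = 5.47 / 122.12 = 0.04479 mol
q_rxn = −q_cal = -144.495 kJ
ΔH = -144.495 / 0.04479 = -3226 kJ/mol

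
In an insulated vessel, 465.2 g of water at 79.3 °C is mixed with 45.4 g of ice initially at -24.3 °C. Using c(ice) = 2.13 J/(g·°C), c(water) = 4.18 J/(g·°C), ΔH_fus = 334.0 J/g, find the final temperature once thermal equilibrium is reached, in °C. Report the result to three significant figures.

T_f = 64.0 °C

Heat to bring ice to 0 °C and melt it: q₁ = 45.4×2.13×24.3 + 45.4×334.0 = 17513 J
Heat the water can supply cooling to 0 °C: 465.2×4.18×79.3 = 154202 J > q₁, so all ice melts.
Energy balance: 465.2×4.18×(79.3 − T) = 17513 + 45.4×4.18×(T − 0)
1944.536(79.3 − T) = 17513 + 189.772 T
154202 − 17513 = 2134.308 T
T = 136689 / 2134.308 = 64.04 °C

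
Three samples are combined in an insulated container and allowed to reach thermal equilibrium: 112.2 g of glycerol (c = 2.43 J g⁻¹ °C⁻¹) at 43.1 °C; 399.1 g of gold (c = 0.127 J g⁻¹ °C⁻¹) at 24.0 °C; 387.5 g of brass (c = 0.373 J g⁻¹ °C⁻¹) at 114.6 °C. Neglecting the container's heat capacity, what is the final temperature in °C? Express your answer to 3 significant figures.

Σ mᵢcᵢ(T − Tᵢ) = 0  ⇒  T = Σ mᵢcᵢTᵢ / Σ mᵢcᵢ
Σ mᵢcᵢ = 112.2×2.43 + 399.1×0.127 + 387.5×0.373 = 467.8692
Σ mᵢcᵢTᵢ = 272.646×43.1 + 50.6857×24.0 + 144.5375×114.6 = 29531
T = 29531 / 467.8692 = 63.12 °C

T_f = 63.1 °C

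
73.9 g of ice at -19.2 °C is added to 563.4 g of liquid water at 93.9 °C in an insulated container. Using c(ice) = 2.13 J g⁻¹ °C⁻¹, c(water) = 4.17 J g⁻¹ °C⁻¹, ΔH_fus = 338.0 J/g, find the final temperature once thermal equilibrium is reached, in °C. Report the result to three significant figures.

T_f = 72.5 °C

Heat to bring ice to 0 °C and melt it: q₁ = 73.9×2.13×19.2 + 73.9×338.0 = 28000 J
Heat the water can supply cooling to 0 °C: 563.4×4.17×93.9 = 220607 J > q₁, so all ice melts.
Energy balance: 563.4×4.17×(93.9 − T) = 28000 + 73.9×4.17×(T − 0)
2349.378(93.9 − T) = 28000 + 308.163 T
220607 − 28000 = 2657.541 T
T = 192607 / 2657.541 = 72.48 °C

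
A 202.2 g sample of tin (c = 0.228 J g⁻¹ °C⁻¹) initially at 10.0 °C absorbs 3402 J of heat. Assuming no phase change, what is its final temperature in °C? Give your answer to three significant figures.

ΔT = q / (m c) = 3402 / (202.2 × 0.228) = 73.79 °C
T_f = 10.0 + 73.79 = 83.79 °C

T_f = 83.8 °C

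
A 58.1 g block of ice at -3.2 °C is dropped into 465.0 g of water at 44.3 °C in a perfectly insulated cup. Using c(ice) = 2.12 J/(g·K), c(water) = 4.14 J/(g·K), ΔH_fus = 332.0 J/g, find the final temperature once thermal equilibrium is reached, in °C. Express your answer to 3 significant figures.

Heat to bring ice to 0 °C and melt it: q₁ = 58.1×2.12×3.2 + 58.1×332.0 = 19683 J
Heat the water can supply cooling to 0 °C: 465.0×4.14×44.3 = 85281.9 J > q₁, so all ice melts.
Energy balance: 465.0×4.14×(44.3 − T) = 19683 + 58.1×4.14×(T − 0)
1925.1(44.3 − T) = 19683 + 240.534 T
85281.9 − 19683 = 2165.634 T
T = 65598.9 / 2165.634 = 30.29 °C

T_f = 30.3 °C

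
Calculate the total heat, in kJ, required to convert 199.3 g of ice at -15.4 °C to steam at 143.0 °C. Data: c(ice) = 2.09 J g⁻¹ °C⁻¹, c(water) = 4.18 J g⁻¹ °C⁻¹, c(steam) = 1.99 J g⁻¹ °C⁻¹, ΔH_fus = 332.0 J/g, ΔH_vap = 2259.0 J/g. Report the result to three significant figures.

q1 (heat ice -15.4→0.0 °C): 199.3 × 2.09 × 15.4 = 6415 J
q2 (melt at 0 °C): 199.3 × 332.0 = 66168 J
q3 (heat water 0.0→100.0 °C): 199.3 × 4.18 × 100.0 = 83307 J
q4 (vaporize at 100 °C): 199.3 × 2259.0 = 450219 J
q5 (heat steam 100.0→143.0 °C): 199.3 × 1.99 × 43.0 = 17054 J
Total: 6415 + 66168 + 83307 + 450219 + 17054 = 623163 J = 623 kJ

q = 623 kJ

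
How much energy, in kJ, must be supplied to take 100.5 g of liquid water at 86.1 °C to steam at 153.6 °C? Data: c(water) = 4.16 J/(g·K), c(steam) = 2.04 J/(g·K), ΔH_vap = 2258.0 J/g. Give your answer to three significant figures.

q1 (heat water 86.1→100.0 °C): 100.5 × 4.16 × 13.9 = 5811 J
q2 (vaporize at 100 °C): 100.5 × 2258.0 = 226929 J
q3 (heat steam 100.0→153.6 °C): 100.5 × 2.04 × 53.6 = 10989 J
Total: 5811 + 226929 + 10989 = 243729 J = 244 kJ

q = 244 kJ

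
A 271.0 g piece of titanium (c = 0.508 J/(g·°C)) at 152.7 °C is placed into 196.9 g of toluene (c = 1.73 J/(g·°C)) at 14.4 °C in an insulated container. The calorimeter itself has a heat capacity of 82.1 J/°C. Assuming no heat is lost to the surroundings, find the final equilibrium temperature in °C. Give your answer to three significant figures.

Heat lost by titanium = heat gained by toluene + calorimeter.
(271.0)(0.508)(152.7 − T) = [(196.9)(1.73) + 82.1](T − 14.4)
137.668 (152.7 − T) = 422.737 (T − 14.4)
21022 − 137.668 T = 422.737 T − 6087.4
27109.4 = 560.405 T
T = 48.37 °C

T_f = 48.4 °C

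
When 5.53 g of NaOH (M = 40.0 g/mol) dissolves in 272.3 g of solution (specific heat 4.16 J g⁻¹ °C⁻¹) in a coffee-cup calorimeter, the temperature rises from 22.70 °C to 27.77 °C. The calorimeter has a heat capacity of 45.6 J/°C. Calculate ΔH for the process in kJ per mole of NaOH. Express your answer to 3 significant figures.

|ΔT| = |27.77 − 22.70| = 5.07 °C
|q_surr| = (272.3 × 4.16 + 45.6) × 5.07 = 1178.368 × 5.07 = 5974 J
n(NaOH) = 5.53 / 40.0 = 0.1383 mol
Temperature rose, so q_rxn = −|q_surr| = -5.974 kJ
ΔH = q_rxn / n = -43.20 kJ/mol

ΔH = -43.2 kJ/mol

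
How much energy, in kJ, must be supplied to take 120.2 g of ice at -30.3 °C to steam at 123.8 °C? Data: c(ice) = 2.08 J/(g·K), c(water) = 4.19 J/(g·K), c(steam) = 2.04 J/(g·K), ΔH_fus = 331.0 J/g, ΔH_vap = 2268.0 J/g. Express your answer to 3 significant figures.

q = 376 kJ

q1 (heat ice -30.3→0.0 °C): 120.2 × 2.08 × 30.3 = 7575 J
q2 (melt at 0 °C): 120.2 × 331.0 = 39786 J
q3 (heat water 0.0→100.0 °C): 120.2 × 4.19 × 100.0 = 50364 J
q4 (vaporize at 100 °C): 120.2 × 2268.0 = 272614 J
q5 (heat steam 100.0→123.8 °C): 120.2 × 2.04 × 23.8 = 5836 J
Total: 7575 + 39786 + 50364 + 272614 + 5836 = 376175 J = 376 kJ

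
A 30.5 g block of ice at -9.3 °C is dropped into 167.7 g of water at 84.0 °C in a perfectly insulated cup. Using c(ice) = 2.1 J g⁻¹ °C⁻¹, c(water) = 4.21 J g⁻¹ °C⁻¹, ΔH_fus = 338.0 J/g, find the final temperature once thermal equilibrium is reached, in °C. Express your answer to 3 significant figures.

Heat to bring ice to 0 °C and melt it: q₁ = 30.5×2.1×9.3 + 30.5×338.0 = 10905 J
Heat the water can supply cooling to 0 °C: 167.7×4.21×84.0 = 59305.4 J > q₁, so all ice melts.
Energy balance: 167.7×4.21×(84.0 − T) = 10905 + 30.5×4.21×(T − 0)
706.017(84.0 − T) = 10905 + 128.405 T
59305.4 − 10905 = 834.422 T
T = 48400.4 / 834.422 = 58.00 °C

T_f = 58.0 °C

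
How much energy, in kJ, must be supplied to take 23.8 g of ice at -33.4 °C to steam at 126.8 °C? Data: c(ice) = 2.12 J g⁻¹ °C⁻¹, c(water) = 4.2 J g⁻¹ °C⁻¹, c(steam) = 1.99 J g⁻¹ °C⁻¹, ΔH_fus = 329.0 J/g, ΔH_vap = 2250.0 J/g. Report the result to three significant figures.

q1 (heat ice -33.4→0.0 °C): 23.8 × 2.12 × 33.4 = 1685 J
q2 (melt at 0 °C): 23.8 × 329.0 = 7830 J
q3 (heat water 0.0→100.0 °C): 23.8 × 4.2 × 100.0 = 9996 J
q4 (vaporize at 100 °C): 23.8 × 2250.0 = 53550 J
q5 (heat steam 100.0→126.8 °C): 23.8 × 1.99 × 26.8 = 1269 J
Total: 1685 + 7830 + 9996 + 53550 + 1269 = 74330 J = 74.3 kJ

q = 74.3 kJ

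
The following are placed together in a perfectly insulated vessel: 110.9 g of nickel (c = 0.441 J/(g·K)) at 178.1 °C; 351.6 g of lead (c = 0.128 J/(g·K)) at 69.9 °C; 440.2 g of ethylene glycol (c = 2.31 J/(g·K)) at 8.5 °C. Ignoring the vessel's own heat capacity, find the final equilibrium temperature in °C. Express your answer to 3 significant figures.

T_f = 18.5 °C

Σ mᵢcᵢ(T − Tᵢ) = 0  ⇒  T = Σ mᵢcᵢTᵢ / Σ mᵢcᵢ
Σ mᵢcᵢ = 110.9×0.441 + 351.6×0.128 + 440.2×2.31 = 1110.7737
Σ mᵢcᵢTᵢ = 48.9069×178.1 + 45.0048×69.9 + 1016.862×8.5 = 20499
T = 20499 / 1110.7737 = 18.45 °C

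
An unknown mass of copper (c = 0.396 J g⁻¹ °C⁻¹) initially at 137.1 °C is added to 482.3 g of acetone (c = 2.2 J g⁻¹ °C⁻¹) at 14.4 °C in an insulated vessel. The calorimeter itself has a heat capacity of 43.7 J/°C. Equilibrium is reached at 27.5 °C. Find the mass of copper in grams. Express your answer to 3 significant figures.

m = 333 g

q_gained = (482.3 × 2.2 + 43.7) × (27.5 − 14.4) = 14470 J
q_lost = m × 0.396 × (137.1 − 27.5) = 43.4016 m
m = 14470 / 43.4016 = 333 g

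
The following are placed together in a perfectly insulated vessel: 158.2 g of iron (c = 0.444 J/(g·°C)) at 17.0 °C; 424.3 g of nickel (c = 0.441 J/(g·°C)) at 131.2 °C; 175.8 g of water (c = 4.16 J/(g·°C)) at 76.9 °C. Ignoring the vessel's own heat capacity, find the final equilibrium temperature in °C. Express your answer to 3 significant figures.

T_f = 82.9 °C

Σ mᵢcᵢ(T − Tᵢ) = 0  ⇒  T = Σ mᵢcᵢTᵢ / Σ mᵢcᵢ
Σ mᵢcᵢ = 158.2×0.444 + 424.3×0.441 + 175.8×4.16 = 988.6851
Σ mᵢcᵢTᵢ = 70.2408×17.0 + 187.1163×131.2 + 731.328×76.9 = 81983
T = 81983 / 988.6851 = 82.92 °C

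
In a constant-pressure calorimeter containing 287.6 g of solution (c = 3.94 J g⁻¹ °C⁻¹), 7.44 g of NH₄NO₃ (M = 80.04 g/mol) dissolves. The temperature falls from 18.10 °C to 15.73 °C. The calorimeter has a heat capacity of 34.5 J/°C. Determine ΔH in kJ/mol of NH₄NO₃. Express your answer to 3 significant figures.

ΔH = 29.8 kJ/mol

|ΔT| = |15.73 − 18.10| = 2.37 °C
|q_surr| = (287.6 × 3.94 + 34.5) × 2.37 = 1167.644 × 2.37 = 2767 J
n(NH₄NO₃) = 7.44 / 80.04 = 0.09295 mol
Temperature fell, so q_rxn = +|q_surr| = 2.767 kJ
ΔH = q_rxn / n = 29.77 kJ/mol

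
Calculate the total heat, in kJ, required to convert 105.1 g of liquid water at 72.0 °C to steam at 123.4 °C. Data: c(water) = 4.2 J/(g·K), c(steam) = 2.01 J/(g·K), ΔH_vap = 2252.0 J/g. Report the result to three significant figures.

q = 254 kJ

q1 (heat water 72.0→100.0 °C): 105.1 × 4.2 × 28.0 = 12360 J
q2 (vaporize at 100 °C): 105.1 × 2252.0 = 236685 J
q3 (heat steam 100.0→123.4 °C): 105.1 × 2.01 × 23.4 = 4943 J
Total: 12360 + 236685 + 4943 = 253988 J = 254 kJ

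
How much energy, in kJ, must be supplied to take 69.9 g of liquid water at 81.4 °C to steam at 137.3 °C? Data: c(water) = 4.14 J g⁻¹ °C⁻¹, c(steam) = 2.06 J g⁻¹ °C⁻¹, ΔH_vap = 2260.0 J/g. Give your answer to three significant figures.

q1 (heat water 81.4→100.0 °C): 69.9 × 4.14 × 18.6 = 5383 J
q2 (vaporize at 100 °C): 69.9 × 2260.0 = 157974 J
q3 (heat steam 100.0→137.3 °C): 69.9 × 2.06 × 37.3 = 5371 J
Total: 5383 + 157974 + 5371 = 168728 J = 169 kJ

q = 169 kJ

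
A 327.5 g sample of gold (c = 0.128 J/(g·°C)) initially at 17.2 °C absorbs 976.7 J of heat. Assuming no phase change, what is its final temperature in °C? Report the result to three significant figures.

T_f = 40.5 °C

ΔT = q / (m c) = 976.7 / (327.5 × 0.128) = 23.30 °C
T_f = 17.2 + 23.30 = 40.50 °C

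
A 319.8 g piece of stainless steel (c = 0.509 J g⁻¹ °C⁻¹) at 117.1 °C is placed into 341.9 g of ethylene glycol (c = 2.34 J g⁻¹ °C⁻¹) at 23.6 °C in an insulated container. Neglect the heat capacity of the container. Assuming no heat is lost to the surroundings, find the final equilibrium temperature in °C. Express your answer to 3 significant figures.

T_f = 39.4 °C

Heat lost by stainless steel = heat gained by ethylene glycol.
(319.8)(0.509)(117.1 − T) = (341.9)(2.34)(T − 23.6)
162.7782 (117.1 − T) = 800.046 (T − 23.6)
19061 − 162.7782 T = 800.046 T − 18881
37942 = 962.8242 T
T = 39.41 °C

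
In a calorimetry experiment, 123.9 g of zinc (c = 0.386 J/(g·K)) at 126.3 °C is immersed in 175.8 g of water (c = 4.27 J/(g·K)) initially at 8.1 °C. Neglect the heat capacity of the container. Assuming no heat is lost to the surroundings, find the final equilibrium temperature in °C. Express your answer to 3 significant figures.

T_f = 15.2 °C

Heat lost by zinc = heat gained by water.
(123.9)(0.386)(126.3 − T) = (175.8)(4.27)(T − 8.1)
47.8254 (126.3 − T) = 750.666 (T − 8.1)
6040.3 − 47.8254 T = 750.666 T − 6080.4
12120.7 = 798.4914 T
T = 15.18 °C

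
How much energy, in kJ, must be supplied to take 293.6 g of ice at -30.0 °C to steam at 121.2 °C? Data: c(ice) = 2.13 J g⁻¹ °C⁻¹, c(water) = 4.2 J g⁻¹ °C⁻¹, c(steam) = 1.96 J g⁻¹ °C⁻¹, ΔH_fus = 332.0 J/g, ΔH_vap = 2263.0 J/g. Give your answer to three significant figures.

q1 (heat ice -30.0→0.0 °C): 293.6 × 2.13 × 30.0 = 18761 J
q2 (melt at 0 °C): 293.6 × 332.0 = 97475 J
q3 (heat water 0.0→100.0 °C): 293.6 × 4.2 × 100.0 = 123312 J
q4 (vaporize at 100 °C): 293.6 × 2263.0 = 664417 J
q5 (heat steam 100.0→121.2 °C): 293.6 × 1.96 × 21.2 = 12200 J
Total: 18761 + 97475 + 123312 + 664417 + 12200 = 916165 J = 916 kJ

q = 916 kJ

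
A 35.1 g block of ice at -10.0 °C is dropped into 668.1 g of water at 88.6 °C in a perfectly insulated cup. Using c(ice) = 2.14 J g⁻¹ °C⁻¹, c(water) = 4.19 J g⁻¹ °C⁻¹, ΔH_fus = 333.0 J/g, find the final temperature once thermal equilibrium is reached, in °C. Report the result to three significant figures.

Heat to bring ice to 0 °C and melt it: q₁ = 35.1×2.14×10.0 + 35.1×333.0 = 12439 J
Heat the water can supply cooling to 0 °C: 668.1×4.19×88.6 = 248021 J > q₁, so all ice melts.
Energy balance: 668.1×4.19×(88.6 − T) = 12439 + 35.1×4.19×(T − 0)
2799.339(88.6 − T) = 12439 + 147.069 T
248021 − 12439 = 2946.408 T
T = 235582 / 2946.408 = 79.96 °C

T_f = 80.0 °C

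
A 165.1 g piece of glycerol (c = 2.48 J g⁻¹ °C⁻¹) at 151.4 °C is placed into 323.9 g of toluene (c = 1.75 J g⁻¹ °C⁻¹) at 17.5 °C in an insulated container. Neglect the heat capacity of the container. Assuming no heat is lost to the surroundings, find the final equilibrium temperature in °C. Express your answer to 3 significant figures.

Heat lost by glycerol = heat gained by toluene.
(165.1)(2.48)(151.4 − T) = (323.9)(1.75)(T − 17.5)
409.448 (151.4 − T) = 566.825 (T − 17.5)
61990 − 409.448 T = 566.825 T − 9919.4
71909.4 = 976.273 T
T = 73.66 °C

T_f = 73.7 °C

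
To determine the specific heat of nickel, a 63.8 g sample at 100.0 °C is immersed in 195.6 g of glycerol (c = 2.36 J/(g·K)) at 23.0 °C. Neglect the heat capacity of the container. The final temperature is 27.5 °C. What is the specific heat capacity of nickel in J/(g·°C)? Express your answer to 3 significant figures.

q_gained = (195.6 × 2.36) × (27.5 − 23.0) = 2077 J
q_lost = 63.8 × c × (100.0 − 27.5) = 4625.5 c
Set equal: c = 2077 / 4625.5 = 0.449 J/(g·°C)

c = 0.449 J/(g·°C)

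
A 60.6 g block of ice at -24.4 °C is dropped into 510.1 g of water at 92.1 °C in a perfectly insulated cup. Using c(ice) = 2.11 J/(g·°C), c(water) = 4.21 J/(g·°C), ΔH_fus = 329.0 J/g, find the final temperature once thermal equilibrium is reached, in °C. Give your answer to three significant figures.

T_f = 72.7 °C

Heat to bring ice to 0 °C and melt it: q₁ = 60.6×2.11×24.4 + 60.6×329.0 = 23057 J
Heat the water can supply cooling to 0 °C: 510.1×4.21×92.1 = 197787 J > q₁, so all ice melts.
Energy balance: 510.1×4.21×(92.1 − T) = 23057 + 60.6×4.21×(T − 0)
2147.521(92.1 − T) = 23057 + 255.126 T
197787 − 23057 = 2402.647 T
T = 174730 / 2402.647 = 72.72 °C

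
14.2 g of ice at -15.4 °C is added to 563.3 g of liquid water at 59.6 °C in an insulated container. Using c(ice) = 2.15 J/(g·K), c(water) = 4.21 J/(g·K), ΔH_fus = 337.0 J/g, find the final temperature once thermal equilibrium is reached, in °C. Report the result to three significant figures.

Heat to bring ice to 0 °C and melt it: q₁ = 14.2×2.15×15.4 + 14.2×337.0 = 5255.6 J
Heat the water can supply cooling to 0 °C: 563.3×4.21×59.6 = 141341 J > q₁, so all ice melts.
Energy balance: 563.3×4.21×(59.6 − T) = 5255.6 + 14.2×4.21×(T − 0)
2371.493(59.6 − T) = 5255.6 + 59.782 T
141341 − 5255.6 = 2431.275 T
T = 136085.4 / 2431.275 = 55.97 °C

T_f = 56.0 °C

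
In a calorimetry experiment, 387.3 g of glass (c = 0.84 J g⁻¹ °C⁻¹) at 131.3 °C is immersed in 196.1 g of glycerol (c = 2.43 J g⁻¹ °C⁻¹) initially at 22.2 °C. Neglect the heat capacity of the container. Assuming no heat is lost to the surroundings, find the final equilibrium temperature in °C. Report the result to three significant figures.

Heat lost by glass = heat gained by glycerol.
(387.3)(0.84)(131.3 − T) = (196.1)(2.43)(T − 22.2)
325.332 (131.3 − T) = 476.523 (T − 22.2)
42716 − 325.332 T = 476.523 T − 10579
53295 = 801.855 T
T = 66.46 °C

T_f = 66.5 °C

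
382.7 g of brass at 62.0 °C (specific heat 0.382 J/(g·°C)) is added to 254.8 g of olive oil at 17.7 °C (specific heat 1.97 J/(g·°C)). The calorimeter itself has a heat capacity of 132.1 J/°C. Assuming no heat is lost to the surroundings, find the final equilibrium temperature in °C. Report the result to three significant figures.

Heat lost by brass = heat gained by olive oil + calorimeter.
(382.7)(0.382)(62.0 − T) = [(254.8)(1.97) + 132.1](T − 17.7)
146.1914 (62.0 − T) = 634.056 (T − 17.7)
9063.9 − 146.1914 T = 634.056 T − 11223
20286.9 = 780.2474 T
T = 26.00 °C

T_f = 26.0 °C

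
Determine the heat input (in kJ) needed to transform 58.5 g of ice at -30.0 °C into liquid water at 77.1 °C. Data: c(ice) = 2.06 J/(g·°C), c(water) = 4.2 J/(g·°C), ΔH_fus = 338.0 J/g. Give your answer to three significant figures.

q1 (heat ice -30.0→0.0 °C): 58.5 × 2.06 × 30.0 = 3615 J
q2 (melt at 0 °C): 58.5 × 338.0 = 19773 J
q3 (heat water 0.0→77.1 °C): 58.5 × 4.2 × 77.1 = 18943 J
Total: 3615 + 19773 + 18943 = 42331 J = 42.3 kJ

q = 42.3 kJ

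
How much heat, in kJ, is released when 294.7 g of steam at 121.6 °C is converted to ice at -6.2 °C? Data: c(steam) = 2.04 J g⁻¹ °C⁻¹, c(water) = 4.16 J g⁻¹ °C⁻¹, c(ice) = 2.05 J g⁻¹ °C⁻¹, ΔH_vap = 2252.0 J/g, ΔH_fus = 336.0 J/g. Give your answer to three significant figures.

q1 (cool steam 121.6→100 °C): 294.7 × 2.04 × 21.6 = 12986 J
q2 (condense at 100 °C): 294.7 × 2252.0 = 663664 J
q3 (cool water 100→0 °C): 294.7 × 4.16 × 100.0 = 122595 J
q4 (freeze at 0 °C): 294.7 × 336.0 = 99019 J
q5 (cool ice 0→-6.2 °C): 294.7 × 2.05 × 6.2 = 3746 J
Total: 12986 + 663664 + 122595 + 99019 + 3746 = 902010 J = 902 kJ

q = 902 kJ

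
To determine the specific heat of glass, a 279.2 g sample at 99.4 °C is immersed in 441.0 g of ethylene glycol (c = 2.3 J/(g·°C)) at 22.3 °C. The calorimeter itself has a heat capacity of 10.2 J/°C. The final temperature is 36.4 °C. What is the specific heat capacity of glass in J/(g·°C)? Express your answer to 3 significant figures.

q_gained = (441.0 × 2.3 + 10.2) × (36.4 − 22.3) = 14445 J
q_lost = 279.2 × c × (99.4 − 36.4) = 17589.6 c
Set equal: c = 14445 / 17589.6 = 0.821 J/(g·°C)

c = 0.821 J/(g·°C)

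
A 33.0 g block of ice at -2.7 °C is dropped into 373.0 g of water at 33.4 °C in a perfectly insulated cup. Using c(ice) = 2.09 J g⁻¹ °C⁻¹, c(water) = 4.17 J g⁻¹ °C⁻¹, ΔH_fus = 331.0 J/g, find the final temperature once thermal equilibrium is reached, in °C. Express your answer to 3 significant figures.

Heat to bring ice to 0 °C and melt it: q₁ = 33.0×2.09×2.7 + 33.0×331.0 = 11109 J
Heat the water can supply cooling to 0 °C: 373.0×4.17×33.4 = 51950.7 J > q₁, so all ice melts.
Energy balance: 373.0×4.17×(33.4 − T) = 11109 + 33.0×4.17×(T − 0)
1555.41(33.4 − T) = 11109 + 137.61 T
51950.7 − 11109 = 1693.02 T
T = 40841.7 / 1693.02 = 24.12 °C

T_f = 24.1 °C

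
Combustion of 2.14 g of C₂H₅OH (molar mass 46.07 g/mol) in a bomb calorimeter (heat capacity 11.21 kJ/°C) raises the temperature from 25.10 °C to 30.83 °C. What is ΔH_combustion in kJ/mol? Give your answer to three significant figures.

ΔT = 30.83 − 25.10 = 5.73 °C
q_cal = C_cal × ΔT = 11.21 × 5.73 = 64.2333 kJ
n = 2.14 / 46.07 = 0.04645 mol
q_rxn = −q_cal = -64.2333 kJ
ΔH = -64.2333 / 0.04645 = -1383 kJ/mol

ΔH = -1380 kJ/mol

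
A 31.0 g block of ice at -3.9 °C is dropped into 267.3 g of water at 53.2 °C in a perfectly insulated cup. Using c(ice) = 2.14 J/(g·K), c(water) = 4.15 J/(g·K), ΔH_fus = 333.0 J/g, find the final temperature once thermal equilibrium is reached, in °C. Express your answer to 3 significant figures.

Heat to bring ice to 0 °C and melt it: q₁ = 31.0×2.14×3.9 + 31.0×333.0 = 10582 J
Heat the water can supply cooling to 0 °C: 267.3×4.15×53.2 = 59014.5 J > q₁, so all ice melts.
Energy balance: 267.3×4.15×(53.2 − T) = 10582 + 31.0×4.15×(T − 0)
1109.295(53.2 − T) = 10582 + 128.65 T
59014.5 − 10582 = 1237.945 T
T = 48432.5 / 1237.945 = 39.12 °C

T_f = 39.1 °C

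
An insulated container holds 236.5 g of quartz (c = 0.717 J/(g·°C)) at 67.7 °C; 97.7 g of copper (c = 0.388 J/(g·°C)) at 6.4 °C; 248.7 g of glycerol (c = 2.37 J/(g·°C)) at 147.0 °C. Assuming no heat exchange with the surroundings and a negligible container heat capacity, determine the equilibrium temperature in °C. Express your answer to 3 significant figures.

Σ mᵢcᵢ(T − Tᵢ) = 0  ⇒  T = Σ mᵢcᵢTᵢ / Σ mᵢcᵢ
Σ mᵢcᵢ = 236.5×0.717 + 97.7×0.388 + 248.7×2.37 = 796.8971
Σ mᵢcᵢTᵢ = 169.5705×67.7 + 37.9076×6.4 + 589.419×147.0 = 98367
T = 98367 / 796.8971 = 123.4 °C

T_f = 123 °C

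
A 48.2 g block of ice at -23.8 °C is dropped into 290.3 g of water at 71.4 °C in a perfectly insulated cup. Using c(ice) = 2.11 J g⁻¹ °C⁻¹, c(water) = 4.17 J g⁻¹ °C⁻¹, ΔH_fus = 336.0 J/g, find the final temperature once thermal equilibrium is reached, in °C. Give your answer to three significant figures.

Heat to bring ice to 0 °C and melt it: q₁ = 48.2×2.11×23.8 + 48.2×336.0 = 18616 J
Heat the water can supply cooling to 0 °C: 290.3×4.17×71.4 = 86433.3 J > q₁, so all ice melts.
Energy balance: 290.3×4.17×(71.4 − T) = 18616 + 48.2×4.17×(T − 0)
1210.551(71.4 − T) = 18616 + 200.994 T
86433.3 − 18616 = 1411.545 T
T = 67817.3 / 1411.545 = 48.04 °C

T_f = 48.0 °C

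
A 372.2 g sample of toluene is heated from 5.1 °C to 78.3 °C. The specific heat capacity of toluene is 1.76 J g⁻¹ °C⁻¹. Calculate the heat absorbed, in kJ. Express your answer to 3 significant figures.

q = 48.0 kJ

q = m c ΔT = 372.2 × 1.76 × (78.3 − 5.1)
q = 372.2 × 1.76 × 73.2 = 47950 J = 48.0 kJ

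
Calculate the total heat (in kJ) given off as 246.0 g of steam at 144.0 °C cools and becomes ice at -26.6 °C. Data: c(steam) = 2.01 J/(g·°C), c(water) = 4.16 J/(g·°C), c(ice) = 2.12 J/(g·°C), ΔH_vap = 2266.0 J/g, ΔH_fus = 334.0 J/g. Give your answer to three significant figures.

q1 (cool steam 144.0→100 °C): 246.0 × 2.01 × 44.0 = 21756 J
q2 (condense at 100 °C): 246.0 × 2266.0 = 557436 J
q3 (cool water 100→0 °C): 246.0 × 4.16 × 100.0 = 102336 J
q4 (freeze at 0 °C): 246.0 × 334.0 = 82164 J
q5 (cool ice 0→-26.6 °C): 246.0 × 2.12 × 26.6 = 13872 J
Total: 21756 + 557436 + 102336 + 82164 + 13872 = 777564 J = 778 kJ

q = 778 kJ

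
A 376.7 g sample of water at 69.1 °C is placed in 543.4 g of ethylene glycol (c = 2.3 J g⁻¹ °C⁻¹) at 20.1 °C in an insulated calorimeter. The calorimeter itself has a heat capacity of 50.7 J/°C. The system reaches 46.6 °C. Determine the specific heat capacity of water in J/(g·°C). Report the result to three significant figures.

q_gained = (543.4 × 2.3 + 50.7) × (46.6 − 20.1) = 34460 J
q_lost = 376.7 × c × (69.1 − 46.6) = 8475.75 c
Set equal: c = 34460 / 8475.75 = 4.07 J/(g·°C)

c = 4.07 J/(g·°C)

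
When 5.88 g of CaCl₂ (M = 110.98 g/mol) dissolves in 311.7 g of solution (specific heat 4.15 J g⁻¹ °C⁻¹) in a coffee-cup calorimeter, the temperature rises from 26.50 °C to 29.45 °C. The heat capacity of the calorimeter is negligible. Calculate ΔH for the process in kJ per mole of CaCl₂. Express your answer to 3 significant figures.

ΔH = -72.0 kJ/mol

|ΔT| = |29.45 − 26.50| = 2.95 °C
|q_surr| = (311.7 × 4.15) × 2.95 = 1293.555 × 2.95 = 3816 J
n(CaCl₂) = 5.88 / 110.98 = 0.05298 mol
Temperature rose, so q_rxn = −|q_surr| = -3.816 kJ
ΔH = q_rxn / n = -72.03 kJ/mol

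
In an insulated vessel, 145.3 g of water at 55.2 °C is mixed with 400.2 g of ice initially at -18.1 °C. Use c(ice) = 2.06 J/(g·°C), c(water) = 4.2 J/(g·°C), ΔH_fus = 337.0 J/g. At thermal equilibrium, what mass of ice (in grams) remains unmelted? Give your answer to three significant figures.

m_ice remaining = 345 g

Heat to warm all ice to 0 °C: 400.2×2.06×18.1 = 14922 J
Heat released by water cooling to 0 °C: 145.3×4.2×55.2 = 33686 J
33686 J < 14922 + 400.2×337.0 = 149789.4 J, so not all ice melts; final T = 0 °C.
Heat left for melting: 33686 − 14922 = 18764 J
Mass melted = 18764 / 337.0 = 55.68 g
Ice remaining = 400.2 − 55.68 = 344.52 g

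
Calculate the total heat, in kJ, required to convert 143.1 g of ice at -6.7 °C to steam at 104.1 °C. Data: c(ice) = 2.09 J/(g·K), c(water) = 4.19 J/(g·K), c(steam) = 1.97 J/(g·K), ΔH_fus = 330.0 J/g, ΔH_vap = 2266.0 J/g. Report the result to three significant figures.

q = 435 kJ

q1 (heat ice -6.7→0.0 °C): 143.1 × 2.09 × 6.7 = 2004 J
q2 (melt at 0 °C): 143.1 × 330.0 = 47223 J
q3 (heat water 0.0→100.0 °C): 143.1 × 4.19 × 100.0 = 59959 J
q4 (vaporize at 100 °C): 143.1 × 2266.0 = 324265 J
q5 (heat steam 100.0→104.1 °C): 143.1 × 1.97 × 4.1 = 1156 J
Total: 2004 + 47223 + 59959 + 324265 + 1156 = 434607 J = 435 kJ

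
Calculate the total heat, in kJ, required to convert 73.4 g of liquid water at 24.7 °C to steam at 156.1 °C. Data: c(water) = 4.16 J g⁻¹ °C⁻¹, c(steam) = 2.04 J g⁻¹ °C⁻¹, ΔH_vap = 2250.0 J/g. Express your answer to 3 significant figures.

q = 197 kJ

q1 (heat water 24.7→100.0 °C): 73.4 × 4.16 × 75.3 = 22992 J
q2 (vaporize at 100 °C): 73.4 × 2250.0 = 165150 J
q3 (heat steam 100.0→156.1 °C): 73.4 × 2.04 × 56.1 = 8400 J
Total: 22992 + 165150 + 8400 = 196542 J = 197 kJ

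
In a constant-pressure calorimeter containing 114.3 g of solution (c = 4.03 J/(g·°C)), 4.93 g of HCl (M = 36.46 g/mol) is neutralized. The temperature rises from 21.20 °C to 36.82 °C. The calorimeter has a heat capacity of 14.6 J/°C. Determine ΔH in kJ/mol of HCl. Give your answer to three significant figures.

ΔH = -54.9 kJ/mol

|ΔT| = |36.82 − 21.20| = 15.62 °C
|q_surr| = (114.3 × 4.03 + 14.6) × 15.62 = 475.229 × 15.62 = 7423 J
n(HCl) = 4.93 / 36.46 = 0.1352 mol
Temperature rose, so q_rxn = −|q_surr| = -7.423 kJ
ΔH = q_rxn / n = -54.90 kJ/mol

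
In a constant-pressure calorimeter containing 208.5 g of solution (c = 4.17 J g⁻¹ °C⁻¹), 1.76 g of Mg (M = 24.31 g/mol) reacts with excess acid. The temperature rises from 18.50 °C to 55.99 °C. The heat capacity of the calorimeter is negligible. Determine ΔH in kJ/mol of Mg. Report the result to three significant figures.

ΔH = -450 kJ/mol

|ΔT| = |55.99 − 18.50| = 37.49 °C
|q_surr| = (208.5 × 4.17) × 37.49 = 869.445 × 37.49 = 32600 J
n(Mg) = 1.76 / 24.31 = 0.07240 mol
Temperature rose, so q_rxn = −|q_surr| = -32.60 kJ
ΔH = q_rxn / n = -450.3 kJ/mol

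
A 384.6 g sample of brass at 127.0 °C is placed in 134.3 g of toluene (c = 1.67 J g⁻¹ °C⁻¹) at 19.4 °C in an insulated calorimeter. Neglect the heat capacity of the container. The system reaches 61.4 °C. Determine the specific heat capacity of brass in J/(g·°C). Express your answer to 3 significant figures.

q_gained = (134.3 × 1.67) × (61.4 − 19.4) = 9420 J
q_lost = 384.6 × c × (127.0 − 61.4) = 25229.76 c
Set equal: c = 9420 / 25229.76 = 0.373 J/(g·°C)

c = 0.373 J/(g·°C)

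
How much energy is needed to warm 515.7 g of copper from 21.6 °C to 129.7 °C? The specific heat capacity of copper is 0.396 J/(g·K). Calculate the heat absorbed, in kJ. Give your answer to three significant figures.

q = m c ΔT = 515.7 × 0.396 × (129.7 − 21.6)
q = 515.7 × 0.396 × 108.1 = 22080 J = 22.1 kJ

q = 22.1 kJ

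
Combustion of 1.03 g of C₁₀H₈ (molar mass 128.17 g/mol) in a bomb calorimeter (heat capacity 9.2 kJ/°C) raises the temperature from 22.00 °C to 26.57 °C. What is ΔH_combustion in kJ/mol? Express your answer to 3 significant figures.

ΔH = -5230 kJ/mol

ΔT = 26.57 − 22.00 = 4.57 °C
q_cal = C_cal × ΔT = 9.2 × 4.57 = 42.044 kJ
n = 1.03 / 128.17 = 0.008036 mol
q_rxn = −q_cal = -42.044 kJ
ΔH = -42.044 / 0.008036 = -5232 kJ/mol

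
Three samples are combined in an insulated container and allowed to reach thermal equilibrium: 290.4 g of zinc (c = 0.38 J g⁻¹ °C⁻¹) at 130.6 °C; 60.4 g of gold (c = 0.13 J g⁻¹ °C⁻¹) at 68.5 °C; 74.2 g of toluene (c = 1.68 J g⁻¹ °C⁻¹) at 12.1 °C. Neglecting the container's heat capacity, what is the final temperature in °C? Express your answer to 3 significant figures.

Σ mᵢcᵢ(T − Tᵢ) = 0  ⇒  T = Σ mᵢcᵢTᵢ / Σ mᵢcᵢ
Σ mᵢcᵢ = 290.4×0.38 + 60.4×0.13 + 74.2×1.68 = 242.860
Σ mᵢcᵢTᵢ = 110.352×130.6 + 7.852×68.5 + 124.656×12.1 = 16458
T = 16458 / 242.860 = 67.77 °C

T_f = 67.8 °C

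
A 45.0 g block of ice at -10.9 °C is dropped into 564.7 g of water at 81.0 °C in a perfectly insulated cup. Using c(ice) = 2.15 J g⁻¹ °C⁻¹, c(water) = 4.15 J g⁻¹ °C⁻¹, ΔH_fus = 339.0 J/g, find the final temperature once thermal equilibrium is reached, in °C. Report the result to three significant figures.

Heat to bring ice to 0 °C and melt it: q₁ = 45.0×2.15×10.9 + 45.0×339.0 = 16310 J
Heat the water can supply cooling to 0 °C: 564.7×4.15×81.0 = 189824 J > q₁, so all ice melts.
Energy balance: 564.7×4.15×(81.0 − T) = 16310 + 45.0×4.15×(T − 0)
2343.505(81.0 − T) = 16310 + 186.75 T
189824 − 16310 = 2530.255 T
T = 173514 / 2530.255 = 68.58 °C

T_f = 68.6 °C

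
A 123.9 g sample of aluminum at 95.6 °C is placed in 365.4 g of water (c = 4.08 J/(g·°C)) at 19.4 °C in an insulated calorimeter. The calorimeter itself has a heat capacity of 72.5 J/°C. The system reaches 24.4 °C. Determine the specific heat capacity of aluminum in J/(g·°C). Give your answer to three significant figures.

c = 0.886 J/(g·°C)

q_gained = (365.4 × 4.08 + 72.5) × (24.4 − 19.4) = 7817 J
q_lost = 123.9 × c × (95.6 − 24.4) = 8821.68 c
Set equal: c = 7817 / 8821.68 = 0.886 J/(g·°C)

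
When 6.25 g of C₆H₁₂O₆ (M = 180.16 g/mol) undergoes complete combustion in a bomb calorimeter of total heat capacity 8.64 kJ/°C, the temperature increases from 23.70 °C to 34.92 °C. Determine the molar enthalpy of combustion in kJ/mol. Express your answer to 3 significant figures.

ΔT = 34.92 − 23.70 = 11.22 °C
q_cal = C_cal × ΔT = 8.64 × 11.22 = 96.9408 kJ
n = 6.25 / 180.16 = 0.03469 mol
q_rxn = −q_cal = -96.9408 kJ
ΔH = -96.9408 / 0.03469 = -2794 kJ/mol

ΔH = -2790 kJ/mol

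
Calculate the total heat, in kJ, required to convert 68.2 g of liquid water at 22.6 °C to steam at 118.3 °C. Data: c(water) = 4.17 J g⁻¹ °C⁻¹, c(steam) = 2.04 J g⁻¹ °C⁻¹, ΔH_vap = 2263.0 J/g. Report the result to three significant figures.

q1 (heat water 22.6→100.0 °C): 68.2 × 4.17 × 77.4 = 22012 J
q2 (vaporize at 100 °C): 68.2 × 2263.0 = 154337 J
q3 (heat steam 100.0→118.3 °C): 68.2 × 2.04 × 18.3 = 2546 J
Total: 22012 + 154337 + 2546 = 178895 J = 179 kJ

q = 179 kJ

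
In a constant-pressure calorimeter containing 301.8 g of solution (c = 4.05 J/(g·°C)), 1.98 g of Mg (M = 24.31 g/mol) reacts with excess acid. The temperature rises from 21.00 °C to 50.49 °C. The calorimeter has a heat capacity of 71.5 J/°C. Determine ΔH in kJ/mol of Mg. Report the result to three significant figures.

ΔH = -468 kJ/mol

|ΔT| = |50.49 − 21.00| = 29.49 °C
|q_surr| = (301.8 × 4.05 + 71.5) × 29.49 = 1293.79 × 29.49 = 38150 J
n(Mg) = 1.98 / 24.31 = 0.08145 mol
Temperature rose, so q_rxn = −|q_surr| = -38.15 kJ
ΔH = q_rxn / n = -468.4 kJ/mol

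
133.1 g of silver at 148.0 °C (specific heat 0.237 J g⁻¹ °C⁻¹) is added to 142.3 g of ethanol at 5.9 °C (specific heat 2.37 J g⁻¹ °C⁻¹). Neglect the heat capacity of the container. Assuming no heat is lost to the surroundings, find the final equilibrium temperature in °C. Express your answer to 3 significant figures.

Heat lost by silver = heat gained by ethanol.
(133.1)(0.237)(148.0 − T) = (142.3)(2.37)(T − 5.9)
31.5447 (148.0 − T) = 337.251 (T − 5.9)
4668.6 − 31.5447 T = 337.251 T − 1989.8
6658.4 = 368.7957 T
T = 18.05 °C

T_f = 18.1 °C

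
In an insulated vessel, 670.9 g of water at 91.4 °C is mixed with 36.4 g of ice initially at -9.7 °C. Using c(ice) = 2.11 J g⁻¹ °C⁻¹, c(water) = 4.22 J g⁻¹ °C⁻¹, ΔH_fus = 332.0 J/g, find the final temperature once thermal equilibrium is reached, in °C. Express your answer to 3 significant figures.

T_f = 82.4 °C

Heat to bring ice to 0 °C and melt it: q₁ = 36.4×2.11×9.7 + 36.4×332.0 = 12830 J
Heat the water can supply cooling to 0 °C: 670.9×4.22×91.4 = 258771 J > q₁, so all ice melts.
Energy balance: 670.9×4.22×(91.4 − T) = 12830 + 36.4×4.22×(T − 0)
2831.198(91.4 − T) = 12830 + 153.608 T
258771 − 12830 = 2984.806 T
T = 245941 / 2984.806 = 82.40 °C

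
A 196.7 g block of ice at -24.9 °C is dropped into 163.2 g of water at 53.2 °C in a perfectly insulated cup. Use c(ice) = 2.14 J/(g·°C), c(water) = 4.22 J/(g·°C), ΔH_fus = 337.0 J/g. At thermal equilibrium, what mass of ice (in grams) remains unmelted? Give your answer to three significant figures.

m_ice remaining = 119 g

Heat to warm all ice to 0 °C: 196.7×2.14×24.9 = 10481 J
Heat released by water cooling to 0 °C: 163.2×4.22×53.2 = 36639 J
36639 J < 10481 + 196.7×337.0 = 76768.9 J, so not all ice melts; final T = 0 °C.
Heat left for melting: 36639 − 10481 = 26158 J
Mass melted = 26158 / 337.0 = 77.62 g
Ice remaining = 196.7 − 77.62 = 119.08 g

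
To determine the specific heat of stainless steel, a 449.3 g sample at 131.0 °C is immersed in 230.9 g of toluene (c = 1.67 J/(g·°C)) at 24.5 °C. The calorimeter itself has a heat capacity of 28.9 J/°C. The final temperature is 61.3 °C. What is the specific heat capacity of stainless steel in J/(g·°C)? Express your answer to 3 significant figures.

c = 0.487 J/(g·°C)

q_gained = (230.9 × 1.67 + 28.9) × (61.3 − 24.5) = 15250 J
q_lost = 449.3 × c × (131.0 − 61.3) = 31316.21 c
Set equal: c = 15250 / 31316.21 = 0.487 J/(g·°C)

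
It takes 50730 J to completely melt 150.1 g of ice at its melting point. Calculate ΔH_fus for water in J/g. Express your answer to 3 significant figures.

ΔH_fus = 338 J/g

ΔH_fus = q / m = 50730 / 150.1 = 338 J/g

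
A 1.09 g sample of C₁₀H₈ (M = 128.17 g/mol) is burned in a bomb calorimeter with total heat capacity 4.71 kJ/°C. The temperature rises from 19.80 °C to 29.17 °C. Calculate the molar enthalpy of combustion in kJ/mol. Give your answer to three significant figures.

ΔT = 29.17 − 19.80 = 9.37 °C
q_cal = C_cal × ΔT = 4.71 × 9.37 = 44.1327 kJ
n = 1.09 / 128.17 = 0.008504 mol
q_rxn = −q_cal = -44.1327 kJ
ΔH = -44.1327 / 0.008504 = -5190 kJ/mol

ΔH = -5190 kJ/mol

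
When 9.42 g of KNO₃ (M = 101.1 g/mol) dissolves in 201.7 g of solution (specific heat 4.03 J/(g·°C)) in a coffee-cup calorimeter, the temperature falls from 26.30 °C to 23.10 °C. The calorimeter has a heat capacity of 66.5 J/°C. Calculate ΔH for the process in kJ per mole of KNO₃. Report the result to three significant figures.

|ΔT| = |23.10 − 26.30| = 3.20 °C
|q_surr| = (201.7 × 4.03 + 66.5) × 3.20 = 879.351 × 3.20 = 2814 J
n(KNO₃) = 9.42 / 101.1 = 0.09318 mol
Temperature fell, so q_rxn = +|q_surr| = 2.814 kJ
ΔH = q_rxn / n = 30.20 kJ/mol

ΔH = 30.2 kJ/mol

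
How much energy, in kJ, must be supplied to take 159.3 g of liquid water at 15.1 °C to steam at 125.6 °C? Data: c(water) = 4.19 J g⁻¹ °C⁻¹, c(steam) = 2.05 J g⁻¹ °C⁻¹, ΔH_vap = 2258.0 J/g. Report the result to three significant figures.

q = 425 kJ

q1 (heat water 15.1→100.0 °C): 159.3 × 4.19 × 84.9 = 56668 J
q2 (vaporize at 100 °C): 159.3 × 2258.0 = 359699 J
q3 (heat steam 100.0→125.6 °C): 159.3 × 2.05 × 25.6 = 8360 J
Total: 56668 + 359699 + 8360 = 424727 J = 425 kJ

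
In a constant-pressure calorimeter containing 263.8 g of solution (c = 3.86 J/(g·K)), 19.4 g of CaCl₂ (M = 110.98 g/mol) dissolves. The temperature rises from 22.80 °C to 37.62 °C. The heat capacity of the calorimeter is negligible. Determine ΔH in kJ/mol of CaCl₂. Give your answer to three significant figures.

ΔH = -86.3 kJ/mol

|ΔT| = |37.62 − 22.80| = 14.82 °C
|q_surr| = (263.8 × 3.86) × 14.82 = 1018.268 × 14.82 = 15090 J
n(CaCl₂) = 19.4 / 110.98 = 0.1748 mol
Temperature rose, so q_rxn = −|q_surr| = -15.09 kJ
ΔH = q_rxn / n = -86.33 kJ/mol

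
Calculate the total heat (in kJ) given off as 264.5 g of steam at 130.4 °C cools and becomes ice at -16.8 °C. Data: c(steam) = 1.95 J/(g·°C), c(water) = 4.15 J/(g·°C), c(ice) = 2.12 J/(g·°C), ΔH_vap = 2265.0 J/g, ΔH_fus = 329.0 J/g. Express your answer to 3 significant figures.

q = 821 kJ

q1 (cool steam 130.4→100 °C): 264.5 × 1.95 × 30.4 = 15680 J
q2 (condense at 100 °C): 264.5 × 2265.0 = 599093 J
q3 (cool water 100→0 °C): 264.5 × 4.15 × 100.0 = 109768 J
q4 (freeze at 0 °C): 264.5 × 329.0 = 87021 J
q5 (cool ice 0→-16.8 °C): 264.5 × 2.12 × 16.8 = 9420 J
Total: 15680 + 599093 + 109768 + 87021 + 9420 = 820982 J = 821 kJ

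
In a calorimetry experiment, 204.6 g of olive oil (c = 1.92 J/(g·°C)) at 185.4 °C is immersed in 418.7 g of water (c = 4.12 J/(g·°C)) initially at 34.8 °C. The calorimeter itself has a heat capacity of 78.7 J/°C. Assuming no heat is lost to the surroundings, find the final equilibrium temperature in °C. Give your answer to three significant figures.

T_f = 61.7 °C

Heat lost by olive oil = heat gained by water + calorimeter.
(204.6)(1.92)(185.4 − T) = [(418.7)(4.12) + 78.7](T − 34.8)
392.832 (185.4 − T) = 1803.744 (T − 34.8)
72831 − 392.832 T = 1803.744 T − 62770
135601 = 2196.576 T
T = 61.73 °C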